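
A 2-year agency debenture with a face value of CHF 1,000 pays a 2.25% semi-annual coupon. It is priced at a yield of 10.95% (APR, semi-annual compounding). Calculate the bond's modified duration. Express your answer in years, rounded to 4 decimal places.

1.8616 years

Periodic yield y = 0.05475. First find Macaulay duration:
  t   CF        PV=CF/(1+0.05475)^t    t·PV
  1        11.25        10.6660        10.6660
  2        11.25        10.1124        20.2248
  3        11.25         9.5875        28.7624
  4     1,011.25       817.0721     3,268.2885
  Σ                    847.4380     3,327.9417
P = 847.4380; Macaulay duration = 3,327.9417 / 847.4380 = 3.92706 half-year periods = 1.96353 years.
Modified duration = D_Mac / (1 + y) = 1.96353 / 1.05475 = 1.86161 years.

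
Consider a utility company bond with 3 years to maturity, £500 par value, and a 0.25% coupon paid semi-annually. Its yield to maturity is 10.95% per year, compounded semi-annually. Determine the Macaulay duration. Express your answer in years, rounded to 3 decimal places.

2.989 years

Periodic yield y = 0.05475. Discount each cash flow and weight by its period:
  t   CF        PV=CF/(1+0.05475)^t    t·PV
  1        0.625         0.5926         0.5926
  2        0.625         0.5618         1.1236
  3        0.625         0.5326         1.5979
  4        0.625         0.5050         2.0200
  5        0.625         0.4788         2.3939
  6      500.625       363.5928     2,181.5571
  Σ                    366.2636     2,189.2850
Price P = Σ PV = 366.2636.
Macaulay duration = Σ(t·PV) / P = 2,189.2850 / 366.2636 = 5.97735 half-year periods.
In years: 5.97735 / 2 = 2.98867 years.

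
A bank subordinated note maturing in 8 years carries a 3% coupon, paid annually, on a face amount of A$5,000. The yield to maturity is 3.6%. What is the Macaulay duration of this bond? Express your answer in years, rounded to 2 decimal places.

Periodic yield y = 0.036. Discount each cash flow and weight by its year:
  t   CF        PV=CF/(1+0.036)^t    t·PV
  1       150.00       144.7876       144.7876
  2       150.00       139.7564       279.5128
  3       150.00       134.9000       404.7000
  4       150.00       130.2124       520.8495
  5       150.00       125.6876       628.4381
  6       150.00       121.3201       727.9205
  7       150.00       117.1043       819.7303
  8     5,150.00     3,880.8708    31,046.9665
  Σ                  4,794.6393    34,572.9054
Price P = Σ PV = 4,794.6393.
Macaulay duration = Σ(t·PV) / P = 34,572.9054 / 4,794.6393 = 7.21074 years.

7.21 years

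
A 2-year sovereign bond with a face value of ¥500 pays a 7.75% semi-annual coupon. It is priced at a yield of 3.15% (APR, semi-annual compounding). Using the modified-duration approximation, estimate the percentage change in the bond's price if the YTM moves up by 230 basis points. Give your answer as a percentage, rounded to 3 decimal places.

-4.293%

Periodic yield y = 0.01575. Modified duration first:
  t   CF        PV=CF/(1+0.01575)^t    t·PV
  1       19.375        19.0746        19.0746
  2       19.375        18.7788        37.5576
  3       19.375        18.4876        55.4629
  4      519.375       487.9033     1,951.6130
  Σ                    544.2443     2,063.7081
P = 544.2443; D_Mac = 3.79188 half-year periods = 1.89594 yrs; D_mod = 1.89594/(1+0.01575) = 1.86654 yrs.
ΔP/P ≈ -D_mod · Δy = -1.86654 × (+0.023) = -0.042930 = -4.2930%.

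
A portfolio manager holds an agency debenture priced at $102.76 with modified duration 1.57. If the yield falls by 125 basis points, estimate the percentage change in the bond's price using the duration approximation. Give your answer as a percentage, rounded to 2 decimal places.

+1.96%

Duration approximation: ΔP/P ≈ -D_mod · Δy = -1.57 × (-0.0125) = +0.019625.
As a percentage: +1.9625%.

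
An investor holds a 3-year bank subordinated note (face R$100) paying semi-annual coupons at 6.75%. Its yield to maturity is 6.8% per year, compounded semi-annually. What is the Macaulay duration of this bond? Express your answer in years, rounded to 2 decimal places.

2.77 years

Periodic yield y = 0.034. Discount each cash flow and weight by its period:
  t   CF        PV=CF/(1+0.034)^t    t·PV
  1        3.375         3.2640         3.2640
  2        3.375         3.1567         6.3134
  3        3.375         3.0529         9.1587
  4        3.375         2.9525        11.8100
  5        3.375         2.8554        14.2771
  6      103.375        84.5848       507.5088
  Σ                     99.8663       552.3320
Price P = Σ PV = 99.8663.
Macaulay duration = Σ(t·PV) / P = 552.3320 / 99.8663 = 5.53071 half-year periods.
In years: 5.53071 / 2 = 2.76536 years.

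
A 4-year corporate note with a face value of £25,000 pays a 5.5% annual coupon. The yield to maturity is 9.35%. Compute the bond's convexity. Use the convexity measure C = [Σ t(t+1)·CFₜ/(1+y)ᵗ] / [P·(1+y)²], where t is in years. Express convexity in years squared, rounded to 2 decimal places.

With y = 0.0935:
  t   CF        PV=CF/(1+0.0935)^t    t·PV        t(t+1)·PV
  1     1,375.00     1,257.4303     1,257.4303       2,514.8605
  2     1,375.00     1,149.9134     2,299.8267       6,899.4802
  3     1,375.00     1,051.5897     3,154.7692      12,619.0768
  4    26,375.00    18,446.6420    73,786.5679     368,932.8395
  Σ                 21,905.5753    80,498.5941     390,966.2571
P = 21,905.5753.
Convexity = Σ t(t+1)·PV / [P·(1+y)²] = 390,966.2571 / (21,905.5753 × 1.195742) = 14.92612.

14.93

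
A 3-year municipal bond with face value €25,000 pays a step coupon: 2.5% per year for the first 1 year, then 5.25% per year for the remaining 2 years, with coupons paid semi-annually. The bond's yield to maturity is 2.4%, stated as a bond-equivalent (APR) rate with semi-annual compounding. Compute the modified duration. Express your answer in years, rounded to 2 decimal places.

Periodic yield y = 0.012. First find Macaulay duration:
  t   CF        PV=CF/(1+0.012)^t    t·PV
  1       312.50       308.7945       308.7945
  2       312.50       305.1329       610.2657
  3       656.25       633.1809     1,899.5426
  4       656.25       625.6728     2,502.6911
  5       656.25       618.2537     3,091.2687
  6    25,656.25    23,884.1673   143,305.0035
  Σ                 26,375.2020   151,717.5662
P = 26,375.2020; Macaulay duration = 151,717.5662 / 26,375.2020 = 5.75228 half-year periods = 2.87614 years.
Modified duration = D_Mac / (1 + y) = 2.87614 / 1.012 = 2.84204 years.

2.84 years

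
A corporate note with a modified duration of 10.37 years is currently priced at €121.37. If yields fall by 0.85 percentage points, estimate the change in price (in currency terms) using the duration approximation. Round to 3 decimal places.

+€10.698

Duration approximation: ΔP/P ≈ -D_mod · Δy = -10.37 × (-0.0085) = +0.088145.
ΔP ≈ 121.37 × (+0.088145) = +10.69815865.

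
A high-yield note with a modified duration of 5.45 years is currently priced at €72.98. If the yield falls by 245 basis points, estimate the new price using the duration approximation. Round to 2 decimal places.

Duration approximation: ΔP/P ≈ -D_mod · Δy = -5.45 × (-0.0245) = +0.133525.
New price ≈ 72.98 × (1 + 0.133525) = 82.7246545.

€82.72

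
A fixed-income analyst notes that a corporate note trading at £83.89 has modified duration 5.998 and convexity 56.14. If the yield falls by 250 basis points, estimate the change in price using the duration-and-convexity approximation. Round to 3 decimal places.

Duration effect: -D_mod·Δy = -5.998 × (-0.025) = +0.149950
Convexity effect: ½·C·(Δy)² = 0.5 × 56.14 × (-0.025)² = +0.01754375
ΔP/P ≈ +0.149950 + 0.01754375 = +0.16749375
ΔP ≈ 83.89 × (+0.16749375) = +14.0510506875.

+£14.051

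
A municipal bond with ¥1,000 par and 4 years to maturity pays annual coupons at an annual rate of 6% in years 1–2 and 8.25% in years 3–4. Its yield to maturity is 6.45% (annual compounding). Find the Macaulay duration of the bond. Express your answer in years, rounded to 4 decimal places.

3.6636 years

Periodic yield y = 0.0645. Discount each cash flow and weight by its year:
  t   CF        PV=CF/(1+0.0645)^t    t·PV
  1        60.00        56.3645        56.3645
  2        60.00        52.9493       105.8985
  3        82.50        68.3938       205.1815
  4     1,082.50       843.0343     3,372.1372
  Σ                  1,020.7419     3,739.5817
Price P = Σ PV = 1,020.7419.
Macaulay duration = Σ(t·PV) / P = 3,739.5817 / 1,020.7419 = 3.66359 years.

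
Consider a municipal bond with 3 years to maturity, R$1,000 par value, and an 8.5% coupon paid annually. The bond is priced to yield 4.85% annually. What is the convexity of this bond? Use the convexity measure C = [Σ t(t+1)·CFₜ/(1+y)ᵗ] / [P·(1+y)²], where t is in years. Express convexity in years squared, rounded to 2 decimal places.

9.86

With y = 0.0485:
  t   CF        PV=CF/(1+0.0485)^t    t·PV        t(t+1)·PV
  1        85.00        81.0682        81.0682         162.1364
  2        85.00        77.3183       154.6365         463.9095
  3     1,085.00       941.2921     2,823.8764      11,295.5057
  Σ                  1,099.6786     3,059.5811      11,921.5516
P = 1,099.6786.
Convexity = Σ t(t+1)·PV / [P·(1+y)²] = 11,921.5516 / (1,099.6786 × 1.099352) = 9.86121.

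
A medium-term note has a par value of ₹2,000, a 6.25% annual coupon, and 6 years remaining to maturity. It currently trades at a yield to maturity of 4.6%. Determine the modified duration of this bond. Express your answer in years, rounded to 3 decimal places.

Periodic yield y = 0.046. First find Macaulay duration:
  t   CF        PV=CF/(1+0.046)^t    t·PV
  1       125.00       119.5029       119.5029
  2       125.00       114.2475       228.4950
  3       125.00       109.2232       327.6696
  4       125.00       104.4199       417.6796
  5       125.00        99.8278       499.1391
  6     2,125.00     1,622.4407     9,734.6441
  Σ                  2,169.6620    11,327.1303
P = 2,169.6620; Macaulay duration = 11,327.1303 / 2,169.6620 = 5.22069 years.
Modified duration = D_Mac / (1 + y) = 5.22069 / 1.046 = 4.99110 years.

4.991 years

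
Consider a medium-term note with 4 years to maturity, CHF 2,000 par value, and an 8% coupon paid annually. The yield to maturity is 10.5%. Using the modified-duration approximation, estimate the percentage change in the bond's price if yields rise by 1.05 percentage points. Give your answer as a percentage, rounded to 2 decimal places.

-3.38%

Periodic yield y = 0.105. Modified duration first:
  t   CF        PV=CF/(1+0.105)^t    t·PV
  1       160.00       144.7964       144.7964
  2       160.00       131.0374       262.0749
  3       160.00       118.5859       355.7578
  4     2,160.00     1,448.7873     5,795.1493
  Σ                  1,843.2071     6,557.7784
P = 1,843.2071; D_Mac = 3.55781 yrs; D_mod = 3.55781/(1+0.105) = 3.21974 yrs.
ΔP/P ≈ -D_mod · Δy = -3.21974 × (+0.0105) = -0.033807 = -3.3807%.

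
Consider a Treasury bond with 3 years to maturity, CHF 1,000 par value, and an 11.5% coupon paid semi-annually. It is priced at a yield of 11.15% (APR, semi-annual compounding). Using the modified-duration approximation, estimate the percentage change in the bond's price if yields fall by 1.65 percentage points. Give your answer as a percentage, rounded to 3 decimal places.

+4.099%

Periodic yield y = 0.05575. Modified duration first:
  t   CF        PV=CF/(1+0.05575)^t    t·PV
  1        57.50        54.4637        54.4637
  2        57.50        51.5876       103.1753
  3        57.50        48.8635       146.5905
  4        57.50        46.2832       185.1328
  5        57.50        43.8392       219.1959
  6     1,057.50       763.6843     4,582.1055
  Σ                  1,008.7214     5,290.6637
P = 1,008.7214; D_Mac = 5.24492 half-year periods = 2.62246 yrs; D_mod = 2.62246/(1+0.05575) = 2.48398 yrs.
ΔP/P ≈ -D_mod · Δy = -2.48398 × (-0.0165) = +0.040986 = +4.0986%.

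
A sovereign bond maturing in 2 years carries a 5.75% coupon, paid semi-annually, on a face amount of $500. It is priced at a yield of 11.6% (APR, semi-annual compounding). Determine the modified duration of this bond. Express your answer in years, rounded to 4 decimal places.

1.8077 years

Periodic yield y = 0.058. First find Macaulay duration:
  t   CF        PV=CF/(1+0.058)^t    t·PV
  1       14.375        13.5870        13.5870
  2       14.375        12.8421        25.6842
  3       14.375        12.1381        36.4143
  4      514.375       410.5227     1,642.0908
  Σ                    449.0899     1,717.7763
P = 449.0899; Macaulay duration = 1,717.7763 / 449.0899 = 3.82502 half-year periods = 1.91251 years.
Modified duration = D_Mac / (1 + y) = 1.91251 / 1.058 = 1.80766 years.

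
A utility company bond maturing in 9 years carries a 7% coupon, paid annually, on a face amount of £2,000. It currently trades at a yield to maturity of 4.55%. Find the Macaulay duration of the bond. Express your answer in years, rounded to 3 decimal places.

Periodic yield y = 0.0455. Discount each cash flow and weight by its year:
  t   CF        PV=CF/(1+0.0455)^t    t·PV
  1       140.00       133.9072       133.9072
  2       140.00       128.0796       256.1592
  3       140.00       122.5056       367.5168
  4       140.00       117.1742       468.6967
  5       140.00       112.0748       560.3738
  6       140.00       107.1973       643.1837
  7       140.00       102.5321       717.7246
  8       140.00        98.0699       784.5592
  9     2,140.00     1,433.8293    12,904.4633
  Σ                  2,355.3699    16,836.5846
Price P = Σ PV = 2,355.3699.
Macaulay duration = Σ(t·PV) / P = 16,836.5846 / 2,355.3699 = 7.14817 years.

7.148 years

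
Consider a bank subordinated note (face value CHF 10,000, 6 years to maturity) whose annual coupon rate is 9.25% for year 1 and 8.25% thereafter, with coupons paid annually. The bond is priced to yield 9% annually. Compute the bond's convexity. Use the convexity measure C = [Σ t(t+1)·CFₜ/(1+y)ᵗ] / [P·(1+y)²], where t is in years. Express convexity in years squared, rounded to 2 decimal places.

With y = 0.09:
  t   CF        PV=CF/(1+0.09)^t    t·PV        t(t+1)·PV
  1       925.00       848.6239       848.6239       1,697.2477
  2       825.00       694.3860     1,388.7720       4,166.3160
  3       825.00       637.0514     1,911.1541       7,644.6165
  4       825.00       584.4508     2,337.8032      11,689.0160
  5       825.00       536.1934     2,680.9670      16,085.8018
  6    10,825.00     6,454.5938    38,727.5629     271,092.9402
  Σ                  9,755.2992    47,894.8830     312,375.9381
P = 9,755.2992.
Convexity = Σ t(t+1)·PV / [P·(1+y)²] = 312,375.9381 / (9,755.2992 × 1.188100) = 26.95156.

26.95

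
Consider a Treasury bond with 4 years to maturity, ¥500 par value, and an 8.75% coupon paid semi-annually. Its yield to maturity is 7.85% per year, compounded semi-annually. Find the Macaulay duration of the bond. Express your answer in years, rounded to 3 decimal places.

Periodic yield y = 0.03925. Discount each cash flow and weight by its period:
  t   CF        PV=CF/(1+0.03925)^t    t·PV
  1       21.875        21.0488        21.0488
  2       21.875        20.2539        40.5077
  3       21.875        19.4889        58.4668
  4       21.875        18.7529        75.0115
  5       21.875        18.0446        90.2231
  6       21.875        17.3631       104.1787
  7       21.875        16.7074       116.9515
  8      521.875       383.5361     3,068.2887
  Σ                    515.1957     3,574.6769
Price P = Σ PV = 515.1957.
Macaulay duration = Σ(t·PV) / P = 3,574.6769 / 515.1957 = 6.93848 half-year periods.
In years: 6.93848 / 2 = 3.46924 years.

3.469 years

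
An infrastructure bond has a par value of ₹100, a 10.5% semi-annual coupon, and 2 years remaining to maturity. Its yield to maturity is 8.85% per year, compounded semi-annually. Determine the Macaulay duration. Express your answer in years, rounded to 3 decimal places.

Periodic yield y = 0.04425. Discount each cash flow and weight by its period:
  t   CF        PV=CF/(1+0.04425)^t    t·PV
  1         5.25         5.0275         5.0275
  2         5.25         4.8145         9.6290
  3         5.25         4.6105        13.8314
  4       105.25        88.5124       354.0496
  Σ                    102.9649       382.5376
Price P = Σ PV = 102.9649.
Macaulay duration = Σ(t·PV) / P = 382.5376 / 102.9649 = 3.71522 half-year periods.
In years: 3.71522 / 2 = 1.85761 years.

1.858 years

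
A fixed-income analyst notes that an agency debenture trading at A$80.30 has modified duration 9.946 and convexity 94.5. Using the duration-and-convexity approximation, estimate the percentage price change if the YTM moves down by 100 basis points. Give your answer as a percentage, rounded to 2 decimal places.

+10.42%

Duration effect: -D_mod·Δy = -9.946 × (-0.01) = +0.099460
Convexity effect: ½·C·(Δy)² = 0.5 × 94.5 × (-0.01)² = +0.0047250
ΔP/P ≈ +0.099460 + 0.0047250 = +0.104185
= +10.4185%.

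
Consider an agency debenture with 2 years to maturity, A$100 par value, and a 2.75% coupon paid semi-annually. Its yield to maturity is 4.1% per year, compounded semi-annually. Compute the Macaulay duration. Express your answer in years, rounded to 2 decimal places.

Periodic yield y = 0.0205. Discount each cash flow and weight by its period:
  t   CF        PV=CF/(1+0.0205)^t    t·PV
  1        1.375         1.3474         1.3474
  2        1.375         1.3203         2.6406
  3        1.375         1.2938         3.8814
  4      101.375        93.4714       373.8857
  Σ                     97.4329       381.7550
Price P = Σ PV = 97.4329.
Macaulay duration = Σ(t·PV) / P = 381.7550 / 97.4329 = 3.91813 half-year periods.
In years: 3.91813 / 2 = 1.95907 years.

1.96 years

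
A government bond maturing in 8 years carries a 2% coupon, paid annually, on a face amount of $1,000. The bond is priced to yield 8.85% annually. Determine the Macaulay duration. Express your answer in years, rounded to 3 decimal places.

Periodic yield y = 0.0885. Discount each cash flow and weight by its year:
  t   CF        PV=CF/(1+0.0885)^t    t·PV
  1        20.00        18.3739        18.3739
  2        20.00        16.8800        33.7601
  3        20.00        15.5076        46.5228
  4        20.00        14.2468        56.9871
  5        20.00        13.0884        65.4422
  6        20.00        12.0243        72.1457
  7        20.00        11.0467        77.3266
  8     1,020.00       517.5743     4,140.5944
  Σ                    618.7420     4,511.1528
Price P = Σ PV = 618.7420.
Macaulay duration = Σ(t·PV) / P = 4,511.1528 / 618.7420 = 7.29085 years.

7.291 years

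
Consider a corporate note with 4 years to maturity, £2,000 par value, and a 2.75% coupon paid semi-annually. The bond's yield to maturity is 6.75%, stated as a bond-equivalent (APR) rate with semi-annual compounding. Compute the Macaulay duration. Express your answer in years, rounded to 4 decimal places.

Periodic yield y = 0.03375. Discount each cash flow and weight by its period:
  t   CF        PV=CF/(1+0.03375)^t    t·PV
  1        27.50        26.6022        26.6022
  2        27.50        25.7337        51.4673
  3        27.50        24.8935        74.6805
  4        27.50        24.0808        96.3231
  5        27.50        23.2946       116.4730
  6        27.50        22.5341       135.2044
  7        27.50        21.7984       152.5886
  8     2,027.50     1,554.6645    12,437.3160
  Σ                  1,723.6017    13,090.6551
Price P = Σ PV = 1,723.6017.
Macaulay duration = Σ(t·PV) / P = 13,090.6551 / 1,723.6017 = 7.59494 half-year periods.
In years: 7.59494 / 2 = 3.79747 years.

3.7975 years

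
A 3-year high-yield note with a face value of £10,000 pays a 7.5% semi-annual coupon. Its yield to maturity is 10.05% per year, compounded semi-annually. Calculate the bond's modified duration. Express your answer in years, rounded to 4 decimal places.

Periodic yield y = 0.05025. First find Macaulay duration:
  t   CF        PV=CF/(1+0.05025)^t    t·PV
  1       375.00       357.0578       357.0578
  2       375.00       339.9741       679.9483
  3       375.00       323.7078       971.1235
  4       375.00       308.2198     1,232.8791
  5       375.00       293.4728     1,467.3639
  6    10,375.00     7,730.9340    46,385.6038
  Σ                  9,353.3663    51,093.9764
P = 9,353.3663; Macaulay duration = 51,093.9764 / 9,353.3663 = 5.46263 half-year periods = 2.73131 years.
Modified duration = D_Mac / (1 + y) = 2.73131 / 1.05025 = 2.60063 years.

2.6006 years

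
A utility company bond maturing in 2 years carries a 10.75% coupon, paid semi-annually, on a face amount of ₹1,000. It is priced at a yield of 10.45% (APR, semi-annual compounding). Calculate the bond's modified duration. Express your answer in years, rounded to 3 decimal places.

1.761 years

Periodic yield y = 0.05225. First find Macaulay duration:
  t   CF        PV=CF/(1+0.05225)^t    t·PV
  1        53.75        51.0810        51.0810
  2        53.75        48.5446        97.0891
  3        53.75        46.1341       138.4022
  4     1,053.75       859.5316     3,438.1264
  Σ                  1,005.2912     3,724.6987
P = 1,005.2912; Macaulay duration = 3,724.6987 / 1,005.2912 = 3.70509 half-year periods = 1.85255 years.
Modified duration = D_Mac / (1 + y) = 1.85255 / 1.05225 = 1.76056 years.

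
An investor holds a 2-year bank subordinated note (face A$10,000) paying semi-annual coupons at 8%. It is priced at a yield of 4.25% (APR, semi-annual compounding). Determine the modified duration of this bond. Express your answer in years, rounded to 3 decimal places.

1.852 years

Periodic yield y = 0.02125. First find Macaulay duration:
  t   CF        PV=CF/(1+0.02125)^t    t·PV
  1       400.00       391.6769       391.6769
  2       400.00       383.5269       767.0538
  3       400.00       375.5466     1,126.6397
  4    10,400.00     9,561.0384    38,244.1535
  Σ                 10,711.7887    40,529.5239
P = 10,711.7887; Macaulay duration = 40,529.5239 / 10,711.7887 = 3.78364 half-year periods = 1.89182 years.
Modified duration = D_Mac / (1 + y) = 1.89182 / 1.02125 = 1.85245 years.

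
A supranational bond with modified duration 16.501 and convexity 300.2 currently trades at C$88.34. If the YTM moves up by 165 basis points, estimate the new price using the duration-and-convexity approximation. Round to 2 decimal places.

Duration effect: -D_mod·Δy = -16.501 × (+0.0165) = -0.2722665
Convexity effect: ½·C·(Δy)² = 0.5 × 300.2 × (0.0165)² = +0.040864725
ΔP/P ≈ -0.2722665 + 0.040864725 = -0.231401775
New price ≈ 88.34 × (1 - 0.231401775) = 67.8979671965.

C$67.90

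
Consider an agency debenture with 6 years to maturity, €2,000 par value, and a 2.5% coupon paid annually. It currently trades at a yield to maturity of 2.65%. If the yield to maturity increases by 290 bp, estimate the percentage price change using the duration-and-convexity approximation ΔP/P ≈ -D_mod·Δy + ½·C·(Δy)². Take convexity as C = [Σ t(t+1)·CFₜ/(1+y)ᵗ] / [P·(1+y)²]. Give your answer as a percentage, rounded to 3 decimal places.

With y = 0.0265:
  t   CF        PV=CF/(1+0.0265)^t    t·PV        t(t+1)·PV
  1        50.00        48.7092        48.7092          97.4184
  2        50.00        47.4517        94.9035         284.7104
  3        50.00        46.2267       138.6802         554.7207
  4        50.00        45.0333       180.1334         900.6669
  5        50.00        43.8708       219.3538       1,316.1230
  6     2,050.00     1,752.2664    10,513.5985      73,595.1897
  Σ                  1,983.5582    11,195.3786      76,748.8292
P = 1,983.5582; D_Mac = 5.64409 yrs; D_mod = 5.49838 yrs; C = 36.72053.
Duration effect: -5.49838 × (+0.029) = -0.159453
Convexity effect: 0.5 × 36.72053 × (0.029)² = +0.0154410
ΔP/P ≈ -0.159453 + 0.0154410 = -0.144012 = -14.4012%.

-14.401%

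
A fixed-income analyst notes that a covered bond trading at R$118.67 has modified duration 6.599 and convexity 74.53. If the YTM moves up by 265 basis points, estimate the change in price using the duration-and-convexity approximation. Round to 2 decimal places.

-R$17.65

Duration effect: -D_mod·Δy = -6.599 × (+0.0265) = -0.1748735
Convexity effect: ½·C·(Δy)² = 0.5 × 74.53 × (0.0265)² = +0.02616934625
ΔP/P ≈ -0.1748735 + 0.02616934625 = -0.14870415375
ΔP ≈ 118.67 × (-0.14870415375) = -17.6467219255125.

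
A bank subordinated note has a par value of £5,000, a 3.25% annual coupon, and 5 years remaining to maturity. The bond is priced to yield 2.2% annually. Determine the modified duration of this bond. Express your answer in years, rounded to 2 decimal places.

Periodic yield y = 0.022. First find Macaulay duration:
  t   CF        PV=CF/(1+0.022)^t    t·PV
  1       162.50       159.0020       159.0020
  2       162.50       155.5792       311.1584
  3       162.50       152.2302       456.6905
  4       162.50       148.9532       595.8127
  5     5,162.50     4,630.2622    23,151.3111
  Σ                  5,246.0267    24,673.9746
P = 5,246.0267; Macaulay duration = 24,673.9746 / 5,246.0267 = 4.70336 years.
Modified duration = D_Mac / (1 + y) = 4.70336 / 1.022 = 4.60212 years.

4.60 years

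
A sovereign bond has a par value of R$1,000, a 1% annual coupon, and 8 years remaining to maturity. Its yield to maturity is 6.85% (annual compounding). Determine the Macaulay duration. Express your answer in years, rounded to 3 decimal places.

7.644 years

Periodic yield y = 0.0685. Discount each cash flow and weight by its year:
  t   CF        PV=CF/(1+0.0685)^t    t·PV
  1        10.00         9.3589         9.3589
  2        10.00         8.7589        17.5179
  3        10.00         8.1974        24.5922
  4        10.00         7.6719        30.6875
  5        10.00         7.1800        35.9002
  6        10.00         6.7197        40.3185
  7        10.00         6.2890        44.0227
  8     1,010.00       594.4635     4,755.7076
  Σ                    648.6393     4,958.1055
Price P = Σ PV = 648.6393.
Macaulay duration = Σ(t·PV) / P = 4,958.1055 / 648.6393 = 7.64386 years.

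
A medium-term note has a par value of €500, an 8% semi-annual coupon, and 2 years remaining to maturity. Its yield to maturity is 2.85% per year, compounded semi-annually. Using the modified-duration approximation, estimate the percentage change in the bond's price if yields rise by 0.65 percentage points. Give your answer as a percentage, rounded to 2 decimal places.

-1.21%

Periodic yield y = 0.01425. Modified duration first:
  t   CF        PV=CF/(1+0.01425)^t    t·PV
  1        20.00        19.7190        19.7190
  2        20.00        19.4420        38.8839
  3        20.00        19.1688        57.5064
  4       520.00       491.3866     1,965.5463
  Σ                    549.7163     2,081.6556
P = 549.7163; D_Mac = 3.78678 half-year periods = 1.89339 yrs; D_mod = 1.89339/(1+0.01425) = 1.86679 yrs.
ΔP/P ≈ -D_mod · Δy = -1.86679 × (+0.0065) = -0.012134 = -1.2134%.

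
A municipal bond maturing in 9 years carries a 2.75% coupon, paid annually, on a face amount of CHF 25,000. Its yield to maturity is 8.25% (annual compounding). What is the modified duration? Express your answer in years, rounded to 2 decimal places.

7.24 years

Periodic yield y = 0.0825. First find Macaulay duration:
  t   CF        PV=CF/(1+0.0825)^t    t·PV
  1       687.50       635.1039       635.1039
  2       687.50       586.7011     1,173.4022
  3       687.50       541.9871     1,625.9614
  4       687.50       500.6810     2,002.7239
  5       687.50       462.5228     2,312.6142
  6       687.50       427.2728     2,563.6370
  7       687.50       394.7093     2,762.9652
  8       687.50       364.6275     2,917.0203
  9    25,687.50    12,585.5064   113,269.5574
  Σ                 16,499.1120   129,262.9853
P = 16,499.1120; Macaulay duration = 129,262.9853 / 16,499.1120 = 7.83454 years.
Modified duration = D_Mac / (1 + y) = 7.83454 / 1.0825 = 7.23745 years.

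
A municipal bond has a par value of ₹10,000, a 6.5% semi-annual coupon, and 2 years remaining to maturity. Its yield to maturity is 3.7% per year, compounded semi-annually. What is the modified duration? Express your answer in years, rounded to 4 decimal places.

Periodic yield y = 0.0185. First find Macaulay duration:
  t   CF        PV=CF/(1+0.0185)^t    t·PV
  1       325.00       319.0967       319.0967
  2       325.00       313.3006       626.6013
  3       325.00       307.6099       922.8296
  4    10,325.00     9,595.0209    38,380.0838
  Σ                 10,535.0282    40,248.6114
P = 10,535.0282; Macaulay duration = 40,248.6114 / 10,535.0282 = 3.82046 half-year periods = 1.91023 years.
Modified duration = D_Mac / (1 + y) = 1.91023 / 1.0185 = 1.87553 years.

1.8755 years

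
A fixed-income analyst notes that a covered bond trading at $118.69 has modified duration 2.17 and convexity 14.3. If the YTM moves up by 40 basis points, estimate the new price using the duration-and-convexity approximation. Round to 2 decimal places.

Duration effect: -D_mod·Δy = -2.17 × (+0.004) = -0.008680
Convexity effect: ½·C·(Δy)² = 0.5 × 14.3 × (0.004)² = +0.0001144
ΔP/P ≈ -0.008680 + 0.0001144 = -0.0085656
New price ≈ 118.69 × (1 - 0.0085656) = 117.673348936.

$117.67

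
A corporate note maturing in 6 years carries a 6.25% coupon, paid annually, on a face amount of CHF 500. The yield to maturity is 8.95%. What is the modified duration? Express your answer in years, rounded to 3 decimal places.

4.701 years

Periodic yield y = 0.0895. First find Macaulay duration:
  t   CF        PV=CF/(1+0.0895)^t    t·PV
  1        31.25        28.6829        28.6829
  2        31.25        26.3266        52.6533
  3        31.25        24.1640        72.4919
  4        31.25        22.1790        88.7158
  5        31.25        20.3570       101.7850
  6       531.25       317.6403     1,905.8415
  Σ                    439.3497     2,250.1705
P = 439.3497; Macaulay duration = 2,250.1705 / 439.3497 = 5.12159 years.
Modified duration = D_Mac / (1 + y) = 5.12159 / 1.0895 = 4.70087 years.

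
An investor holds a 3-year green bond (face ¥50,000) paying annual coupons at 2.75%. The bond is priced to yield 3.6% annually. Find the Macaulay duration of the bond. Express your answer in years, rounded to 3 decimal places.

Periodic yield y = 0.036. Discount each cash flow and weight by its year:
  t   CF        PV=CF/(1+0.036)^t    t·PV
  1     1,375.00     1,327.2201     1,327.2201
  2     1,375.00     1,281.1005     2,562.2009
  3    51,375.00    46,203.2546   138,609.7638
  Σ                 48,811.5751   142,499.1848
Price P = Σ PV = 48,811.5751.
Macaulay duration = Σ(t·PV) / P = 142,499.1848 / 48,811.5751 = 2.91937 years.

2.919 years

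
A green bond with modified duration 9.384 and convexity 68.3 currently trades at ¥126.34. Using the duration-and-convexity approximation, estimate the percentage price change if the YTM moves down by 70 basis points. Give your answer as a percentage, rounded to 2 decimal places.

Duration effect: -D_mod·Δy = -9.384 × (-0.007) = +0.065688
Convexity effect: ½·C·(Δy)² = 0.5 × 68.3 × (-0.007)² = +0.00167335
ΔP/P ≈ +0.065688 + 0.00167335 = +0.06736135
= +6.736135%.

+6.74%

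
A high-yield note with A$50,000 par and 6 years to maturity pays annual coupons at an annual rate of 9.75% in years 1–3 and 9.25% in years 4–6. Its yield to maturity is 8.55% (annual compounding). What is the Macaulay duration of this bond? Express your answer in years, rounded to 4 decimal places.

4.8480 years

Periodic yield y = 0.0855. Discount each cash flow and weight by its year:
  t   CF        PV=CF/(1+0.0855)^t    t·PV
  1     4,875.00     4,491.0180     4,491.0180
  2     4,875.00     4,137.2805     8,274.5610
  3     4,875.00     3,811.4053    11,434.2160
  4     4,625.00     3,331.1365    13,324.5459
  5     4,625.00     3,068.7577    15,343.7885
  6    54,625.00    33,389.6974   200,338.1844
  Σ                 52,229.2953   253,206.3137
Price P = Σ PV = 52,229.2953.
Macaulay duration = Σ(t·PV) / P = 253,206.3137 / 52,229.2953 = 4.84797 years.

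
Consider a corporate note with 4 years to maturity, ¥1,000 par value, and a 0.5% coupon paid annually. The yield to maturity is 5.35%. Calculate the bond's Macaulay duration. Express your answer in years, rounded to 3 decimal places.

Periodic yield y = 0.0535. Discount each cash flow and weight by its year:
  t   CF        PV=CF/(1+0.0535)^t    t·PV
  1         5.00         4.7461         4.7461
  2         5.00         4.5051         9.0101
  3         5.00         4.2763        12.8288
  4     1,005.00       815.8830     3,263.5321
  Σ                    829.4105     3,290.1172
Price P = Σ PV = 829.4105.
Macaulay duration = Σ(t·PV) / P = 3,290.1172 / 829.4105 = 3.96681 years.

3.967 years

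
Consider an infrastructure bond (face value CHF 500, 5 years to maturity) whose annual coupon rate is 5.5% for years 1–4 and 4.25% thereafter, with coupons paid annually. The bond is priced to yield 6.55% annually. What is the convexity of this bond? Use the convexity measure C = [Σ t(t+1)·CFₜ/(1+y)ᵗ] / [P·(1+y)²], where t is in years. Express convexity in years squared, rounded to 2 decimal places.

With y = 0.0655:
  t   CF        PV=CF/(1+0.0655)^t    t·PV        t(t+1)·PV
  1        27.50        25.8095        25.8095          51.6190
  2        27.50        24.2229        48.4458         145.3373
  3        27.50        22.7338        68.2014         272.8058
  4        27.50        21.3363        85.3452         426.7258
  5       521.25       379.5586     1,897.7928      11,386.7570
  Σ                    473.6610     2,125.5947      12,283.2448
P = 473.6610.
Convexity = Σ t(t+1)·PV / [P·(1+y)²] = 12,283.2448 / (473.6610 × 1.135290) = 22.84223.

22.84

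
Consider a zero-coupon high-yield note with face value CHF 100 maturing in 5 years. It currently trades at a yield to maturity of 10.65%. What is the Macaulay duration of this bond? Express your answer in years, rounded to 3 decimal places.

5.000 years

A zero-coupon bond has a single cash flow at maturity, so its Macaulay duration equals its maturity: 5 years.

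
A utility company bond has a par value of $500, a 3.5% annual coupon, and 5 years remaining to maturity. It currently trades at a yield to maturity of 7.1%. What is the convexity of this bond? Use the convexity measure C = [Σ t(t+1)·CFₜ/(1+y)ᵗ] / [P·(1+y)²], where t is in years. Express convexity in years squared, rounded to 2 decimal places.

With y = 0.071:
  t   CF        PV=CF/(1+0.071)^t    t·PV        t(t+1)·PV
  1        17.50        16.3399        16.3399          32.6797
  2        17.50        15.2566        30.5133          91.5399
  3        17.50        14.2452        42.7357         170.9428
  4        17.50        13.3009        53.2035         266.0175
  5       517.50       367.2510     1,836.2551      11,017.5303
  Σ                    426.3936     1,979.0474      11,578.7102
P = 426.3936.
Convexity = Σ t(t+1)·PV / [P·(1+y)²] = 11,578.7102 / (426.3936 × 1.147041) = 23.67394.

23.67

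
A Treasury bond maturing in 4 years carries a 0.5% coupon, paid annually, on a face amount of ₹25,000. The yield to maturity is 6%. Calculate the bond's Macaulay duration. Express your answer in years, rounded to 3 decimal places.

Periodic yield y = 0.06. Discount each cash flow and weight by its year:
  t   CF        PV=CF/(1+0.06)^t    t·PV
  1       125.00       117.9245       117.9245
  2       125.00       111.2496       222.4991
  3       125.00       104.9524       314.8572
  4    25,125.00    19,901.3533    79,605.4132
  Σ                 20,235.4798    80,260.6940
Price P = Σ PV = 20,235.4798.
Macaulay duration = Σ(t·PV) / P = 80,260.6940 / 20,235.4798 = 3.96634 years.

3.966 years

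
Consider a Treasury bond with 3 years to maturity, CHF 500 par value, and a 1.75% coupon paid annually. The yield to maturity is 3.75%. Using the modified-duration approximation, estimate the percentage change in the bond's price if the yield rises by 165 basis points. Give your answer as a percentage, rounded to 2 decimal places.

Periodic yield y = 0.0375. Modified duration first:
  t   CF        PV=CF/(1+0.0375)^t    t·PV
  1         8.75         8.4337         8.4337
  2         8.75         8.1289        16.2578
  3       508.75       455.5543     1,366.6628
  Σ                    472.1169     1,391.3543
P = 472.1169; D_Mac = 2.94705 yrs; D_mod = 2.94705/(1+0.0375) = 2.84053 yrs.
ΔP/P ≈ -D_mod · Δy = -2.84053 × (+0.0165) = -0.046869 = -4.6869%.

-4.69%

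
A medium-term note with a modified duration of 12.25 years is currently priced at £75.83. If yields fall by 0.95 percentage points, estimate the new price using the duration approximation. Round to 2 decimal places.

£84.65

Duration approximation: ΔP/P ≈ -D_mod · Δy = -12.25 × (-0.0095) = +0.116375.
New price ≈ 75.83 × (1 + 0.116375) = 84.65471625.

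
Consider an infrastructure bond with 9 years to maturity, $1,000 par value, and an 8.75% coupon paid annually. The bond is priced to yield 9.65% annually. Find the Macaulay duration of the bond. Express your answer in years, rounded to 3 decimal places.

6.515 years

Periodic yield y = 0.0965. Discount each cash flow and weight by its year:
  t   CF        PV=CF/(1+0.0965)^t    t·PV
  1        87.50        79.7994        79.7994
  2        87.50        72.7764       145.5529
  3        87.50        66.3716       199.1147
  4        87.50        60.5304       242.1216
  5        87.50        55.2033       276.0164
  6        87.50        50.3450       302.0699
  7        87.50        45.9143       321.3998
  8        87.50        41.8735       334.9878
  9     1,087.50       474.6260     4,271.6342
  Σ                    947.4398     6,172.6966
Price P = Σ PV = 947.4398.
Macaulay duration = Σ(t·PV) / P = 6,172.6966 / 947.4398 = 6.51513 years.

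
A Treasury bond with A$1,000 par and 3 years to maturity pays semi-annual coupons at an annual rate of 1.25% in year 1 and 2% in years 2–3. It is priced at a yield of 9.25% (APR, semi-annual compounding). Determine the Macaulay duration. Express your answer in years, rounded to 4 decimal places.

2.9358 years

Periodic yield y = 0.04625. Discount each cash flow and weight by its period:
  t   CF        PV=CF/(1+0.04625)^t    t·PV
  1         6.25         5.9737         5.9737
  2         6.25         5.7096        11.4193
  3        10.00         8.7316        26.1948
  4        10.00         8.3456        33.3824
  5        10.00         7.9767        39.8834
  6     1,010.00       770.0316     4,620.1896
  Σ                    806.7689     4,737.0433
Price P = Σ PV = 806.7689.
Macaulay duration = Σ(t·PV) / P = 4,737.0433 / 806.7689 = 5.87162 half-year periods.
In years: 5.87162 / 2 = 2.93581 years.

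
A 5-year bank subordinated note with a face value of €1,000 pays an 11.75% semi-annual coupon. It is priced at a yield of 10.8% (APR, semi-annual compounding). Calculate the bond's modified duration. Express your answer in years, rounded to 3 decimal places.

3.739 years

Periodic yield y = 0.054. First find Macaulay duration:
  t   CF        PV=CF/(1+0.054)^t    t·PV
  1        58.75        55.7400        55.7400
  2        58.75        52.8843       105.7686
  3        58.75        50.1748       150.5245
  4        58.75        47.6042       190.4169
  5        58.75        45.1653       225.8265
  6        58.75        42.8513       257.1079
  7        58.75        40.6559       284.5913
  8        58.75        38.5730       308.5837
  9        58.75        36.5967       329.3706
  10    1,058.75       625.7305     6,257.3049
  Σ                  1,035.9761     8,165.2349
P = 1,035.9761; Macaulay duration = 8,165.2349 / 1,035.9761 = 7.88168 half-year periods = 3.94084 years.
Modified duration = D_Mac / (1 + y) = 3.94084 / 1.054 = 3.73894 years.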